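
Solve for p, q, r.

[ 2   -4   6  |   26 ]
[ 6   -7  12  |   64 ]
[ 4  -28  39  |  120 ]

(5, 2, 4)

Forward elimination on [A|b]:
R2 <- R2 - (3)*R1:  [   0    5   -6  -14 ]
R3 <- R3 - (2)*R1:  [   0  -20   27   68 ]
R3 <- R3 - (-4)*R2:  [  0   0   3  12 ]
Row echelon form:
[ 2  -4   6  |   26 ]
[ 0   5  -6  |  -14 ]
[ 0   0   3  |   12 ]
Back-substitution:
r = (12) / 3 = 4
q = (-14 - (-6)*(4)) / 5 = 2
p = (26 - (-4)*(2) - (6)*(4)) / 2 = 5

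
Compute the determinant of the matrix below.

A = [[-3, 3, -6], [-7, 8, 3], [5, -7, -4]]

det(A) = -60

Forward elimination:
R2 <- R2 - (7/3)*R1:  [  0   1  17 ]
R3 <- R3 - (-5/3)*R1:  [   0   -2  -14 ]
R3 <- R3 - (-2)*R2:  [  0   0  20 ]
Upper-triangular form:
[ -3  3  -6 ]
[  0  1  17 ]
[  0  0  20 ]
det(A) = (-1)^0 * (-3) * (1) * (20) = -60  (0 row swaps -> sign +1)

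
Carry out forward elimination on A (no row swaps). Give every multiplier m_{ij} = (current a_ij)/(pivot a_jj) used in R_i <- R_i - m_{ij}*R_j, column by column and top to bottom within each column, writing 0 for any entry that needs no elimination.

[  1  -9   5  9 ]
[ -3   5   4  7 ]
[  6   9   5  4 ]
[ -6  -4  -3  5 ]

Forward elimination:
R2 <- R2 - (-3)*R1:  [   0  -22   19   34 ]
R3 <- R3 - (6)*R1:  [   0   63  -25  -50 ]
R4 <- R4 - (-6)*R1:  [   0  -58   27   59 ]
R3 <- R3 - (-63/22)*R2:  [      0       0  647/22  521/11 ]
R4 <- R4 - (29/11)*R2:  [       0        0  -254/11  -337/11 ]
R4 <- R4 - (-508/647)*R3:  [        0         0         0  4239/647 ]
Multipliers (in order of application): m_{21} = -3, m_{31} = 6, m_{41} = -6, m_{32} = -63/22, m_{42} = 29/11, m_{43} = -508/647

multipliers: -3, 6, -6, -63/22, 29/11, -508/647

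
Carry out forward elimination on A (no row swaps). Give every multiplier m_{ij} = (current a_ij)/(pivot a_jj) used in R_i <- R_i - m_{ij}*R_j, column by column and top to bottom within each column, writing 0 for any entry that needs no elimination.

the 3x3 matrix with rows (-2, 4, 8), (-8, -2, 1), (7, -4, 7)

multipliers: 4, -7/2, -5/9

Forward elimination:
R2 <- R2 - (4)*R1:  [   0  -18  -31 ]
R3 <- R3 - (-7/2)*R1:  [  0  10  35 ]
R3 <- R3 - (-5/9)*R2:  [     0      0  160/9 ]
Multipliers (in order of application): m_{21} = 4, m_{31} = -7/2, m_{32} = -5/9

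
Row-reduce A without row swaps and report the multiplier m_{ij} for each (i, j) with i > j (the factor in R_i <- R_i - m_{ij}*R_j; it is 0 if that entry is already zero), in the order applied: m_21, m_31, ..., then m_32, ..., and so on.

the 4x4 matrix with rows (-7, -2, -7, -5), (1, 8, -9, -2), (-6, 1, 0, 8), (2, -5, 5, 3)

Forward elimination:
R2 <- R2 - (-1/7)*R1:  [     0   54/7    -10  -19/7 ]
R3 <- R3 - (6/7)*R1:  [    0  19/7     6  86/7 ]
R4 <- R4 - (-2/7)*R1:  [     0  -39/7      3   11/7 ]
R3 <- R3 - (19/54)*R2:  [      0       0  257/27  715/54 ]
R4 <- R4 - (-13/18)*R2:  [     0      0  -38/9  -7/18 ]
R4 <- R4 - (-114/257)*R3:  [        0         0         0  2819/514 ]
Multipliers (in order of application): m_{21} = -1/7, m_{31} = 6/7, m_{41} = -2/7, m_{32} = 19/54, m_{42} = -13/18, m_{43} = -114/257

multipliers: -1/7, 6/7, -2/7, 19/54, -13/18, -114/257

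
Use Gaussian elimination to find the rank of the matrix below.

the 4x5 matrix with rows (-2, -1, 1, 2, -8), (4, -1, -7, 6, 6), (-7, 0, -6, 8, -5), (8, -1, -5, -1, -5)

rank(A) = 4

Row reduction:
R2 <- R2 - (-2)*R1:  [   0   -3   -5   10  -10 ]
R3 <- R3 - (7/2)*R1:  [     0    7/2  -19/2      1     23 ]
R4 <- R4 - (-4)*R1:  [   0   -5   -1    7  -37 ]
R3 <- R3 - (-7/6)*R2:  [     0      0  -46/3   38/3   34/3 ]
R4 <- R4 - (5/3)*R2:  [     0      0   22/3  -29/3  -61/3 ]
R4 <- R4 - (-11/23)*R3:  [       0        0        0   -83/23  -343/23 ]
Row echelon form:
[ -2  -1      1       2       -8 ]
[  0  -3     -5      10      -10 ]
[  0   0  -46/3    38/3     34/3 ]
[  0   0      0  -83/23  -343/23 ]
Nonzero rows / pivot columns: 4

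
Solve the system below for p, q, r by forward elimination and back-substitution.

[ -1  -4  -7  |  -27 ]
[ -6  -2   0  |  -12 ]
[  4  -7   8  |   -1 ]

Forward elimination on [A|b]:
R2 <- R2 - (6)*R1:  [   0   22   42  150 ]
R3 <- R3 - (-4)*R1:  [    0   -23   -20  -109 ]
R3 <- R3 - (-23/22)*R2:  [      0       0  263/11  526/11 ]
Row echelon form:
[ -1  -4      -7  |     -27 ]
[  0  22      42  |     150 ]
[  0   0  263/11  |  526/11 ]
Back-substitution:
r = (526/11) / (263/11) = 2
q = (150 - (42)*(2)) / 22 = 3
p = (-27 - (-4)*(3) - (-7)*(2)) / -1 = 1

(1, 3, 2)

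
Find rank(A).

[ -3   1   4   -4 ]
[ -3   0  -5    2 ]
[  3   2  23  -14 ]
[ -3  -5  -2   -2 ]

Row reduction:
R2 <- R2 - (1)*R1:  [  0  -1  -9   6 ]
R3 <- R3 - (-1)*R1:  [   0    3   27  -18 ]
R4 <- R4 - (1)*R1:  [  0  -6  -6   2 ]
R3 <- R3 - (-3)*R2:  [ 0  0  0  0 ]
R4 <- R4 - (6)*R2:  [   0    0   48  -34 ]
R3 <-> R4   (pivot in column 3 was zero)
[ -3   1   4   -4 ]
[  0  -1  -9    6 ]
[  0   0  48  -34 ]
[  0   0   0    0 ]
Row echelon form:
[ -3   1   4   -4 ]
[  0  -1  -9    6 ]
[  0   0  48  -34 ]
[  0   0   0    0 ]
Nonzero rows / pivot columns: 3

rank(A) = 3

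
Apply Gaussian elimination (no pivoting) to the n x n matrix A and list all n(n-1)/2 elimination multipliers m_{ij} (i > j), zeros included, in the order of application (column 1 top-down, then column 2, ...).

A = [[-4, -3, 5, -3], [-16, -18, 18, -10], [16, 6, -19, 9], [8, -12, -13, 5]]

multipliers: 4, -4, -2, 1, 3, 1

Forward elimination:
R2 <- R2 - (4)*R1:  [  0  -6  -2   2 ]
R3 <- R3 - (-4)*R1:  [  0  -6   1  -3 ]
R4 <- R4 - (-2)*R1:  [   0  -18   -3   -1 ]
R3 <- R3 - (1)*R2:  [  0   0   3  -5 ]
R4 <- R4 - (3)*R2:  [  0   0   3  -7 ]
R4 <- R4 - (1)*R3:  [  0   0   0  -2 ]
Multipliers (in order of application): m_{21} = 4, m_{31} = -4, m_{41} = -2, m_{32} = 1, m_{42} = 3, m_{43} = 1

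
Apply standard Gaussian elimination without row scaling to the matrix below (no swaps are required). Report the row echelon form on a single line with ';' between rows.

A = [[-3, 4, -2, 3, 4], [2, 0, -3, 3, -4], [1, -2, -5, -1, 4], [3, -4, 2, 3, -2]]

Forward elimination:
R2 <- R2 - (-2/3)*R1:  [     0    8/3  -13/3      5   -4/3 ]
R3 <- R3 - (-1/3)*R1:  [     0   -2/3  -17/3      0   16/3 ]
R4 <- R4 - (-1)*R1:  [ 0  0  0  6  2 ]
R3 <- R3 - (-1/4)*R2:  [     0      0  -27/4    5/4      5 ]
Row echelon form:
[ -3    4     -2    3     4 ]
[  0  8/3  -13/3    5  -4/3 ]
[  0    0  -27/4  5/4     5 ]
[  0    0      0    6     2 ]

REF = [-3 4 -2 3 4; 0 8/3 -13/3 5 -4/3; 0 0 -27/4 5/4 5; 0 0 0 6 2]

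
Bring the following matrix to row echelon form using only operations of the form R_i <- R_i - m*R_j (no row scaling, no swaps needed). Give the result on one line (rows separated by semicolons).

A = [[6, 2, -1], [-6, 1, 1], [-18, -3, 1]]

REF = [6 2 -1; 0 3 0; 0 0 -2]

Forward elimination:
R2 <- R2 - (-1)*R1:  [ 0  3  0 ]
R3 <- R3 - (-3)*R1:  [  0   3  -2 ]
R3 <- R3 - (1)*R2:  [  0   0  -2 ]
Row echelon form:
[ 6  2  -1 ]
[ 0  3   0 ]
[ 0  0  -2 ]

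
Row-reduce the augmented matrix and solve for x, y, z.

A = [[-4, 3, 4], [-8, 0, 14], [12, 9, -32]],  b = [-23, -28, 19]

(0, -5, -2)

Forward elimination on [A|b]:
R2 <- R2 - (2)*R1:  [  0  -6   6  18 ]
R3 <- R3 - (-3)*R1:  [   0   18  -20  -50 ]
R3 <- R3 - (-3)*R2:  [  0   0  -2   4 ]
Row echelon form:
[ -4   3   4  |  -23 ]
[  0  -6   6  |   18 ]
[  0   0  -2  |    4 ]
Back-substitution:
z = (4) / -2 = -2
y = (18 - (6)*(-2)) / -6 = -5
x = (-23 - (3)*(-5) - (4)*(-2)) / -4 = 0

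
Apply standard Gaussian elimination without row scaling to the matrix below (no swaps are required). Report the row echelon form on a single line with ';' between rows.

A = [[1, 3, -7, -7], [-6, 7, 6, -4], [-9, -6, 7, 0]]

REF = [1 3 -7 -7; 0 25 -36 -46; 0 0 -644/25 -609/25]

Forward elimination:
R2 <- R2 - (-6)*R1:  [   0   25  -36  -46 ]
R3 <- R3 - (-9)*R1:  [   0   21  -56  -63 ]
R3 <- R3 - (21/25)*R2:  [       0        0  -644/25  -609/25 ]
Row echelon form:
[ 1   3       -7       -7 ]
[ 0  25      -36      -46 ]
[ 0   0  -644/25  -609/25 ]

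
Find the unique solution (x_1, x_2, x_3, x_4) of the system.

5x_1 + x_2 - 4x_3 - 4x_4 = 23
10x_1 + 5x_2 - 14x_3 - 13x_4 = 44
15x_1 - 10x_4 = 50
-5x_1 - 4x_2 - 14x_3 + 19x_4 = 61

Forward elimination on [A|b]:
R2 <- R2 - (2)*R1:  [  0   3  -6  -5  -2 ]
R3 <- R3 - (3)*R1:  [   0   -3   12    2  -19 ]
R4 <- R4 - (-1)*R1:  [   0   -3  -18   15   84 ]
R3 <- R3 - (-1)*R2:  [   0    0    6   -3  -21 ]
R4 <- R4 - (-1)*R2:  [   0    0  -24   10   82 ]
R4 <- R4 - (-4)*R3:  [  0   0   0  -2  -2 ]
Row echelon form:
[ 5  1  -4  -4  |   23 ]
[ 0  3  -6  -5  |   -2 ]
[ 0  0   6  -3  |  -21 ]
[ 0  0   0  -2  |   -2 ]
Back-substitution:
x_4 = (-2) / -2 = 1
x_3 = (-21 - (-3)*(1)) / 6 = -3
x_2 = (-2 - (-6)*(-3) - (-5)*(1)) / 3 = -5
x_1 = (23 - (1)*(-5) - (-4)*(-3) - (-4)*(1)) / 5 = 4

(4, -5, -3, 1)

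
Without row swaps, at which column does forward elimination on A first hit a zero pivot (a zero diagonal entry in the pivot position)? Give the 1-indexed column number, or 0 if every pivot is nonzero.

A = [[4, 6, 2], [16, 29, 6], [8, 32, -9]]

first zero-pivot column = 0

Naive forward elimination:
R2 <- R2 - (4)*R1:  [  0   5  -2 ]
R3 <- R3 - (2)*R1:  [   0   20  -13 ]
R3 <- R3 - (4)*R2:  [  0   0  -5 ]
All pivots nonzero; naive elimination completes without hitting a zero pivot.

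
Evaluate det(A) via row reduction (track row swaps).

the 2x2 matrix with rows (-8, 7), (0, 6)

det(A) = -48

Forward elimination:
Upper-triangular form:
[ -8  7 ]
[  0  6 ]
det(A) = (-1)^0 * (-8) * (6) = -48  (0 row swaps -> sign +1)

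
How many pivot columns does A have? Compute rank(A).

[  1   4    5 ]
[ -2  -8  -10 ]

rank(A) = 1

Row reduction:
R2 <- R2 - (-2)*R1:  [ 0  0  0 ]
Row echelon form:
[ 1  4  5 ]
[ 0  0  0 ]
Nonzero rows / pivot columns: 1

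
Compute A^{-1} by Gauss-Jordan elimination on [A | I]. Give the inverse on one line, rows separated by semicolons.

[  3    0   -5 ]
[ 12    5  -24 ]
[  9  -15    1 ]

inverse = [-71/12 5/4 5/12; -19/5 4/5 1/5; -15/4 3/4 1/4]

Gauss-Jordan on [A | I]:
R1 <- (1/3)*R1:  [    1     0  -5/3  |   1/3     0     0 ]
R2 <- R2 - (12)*R1:  [  0   5  -4  |  -4   1   0 ]
R3 <- R3 - (9)*R1:  [   0  -15   16  |   -3    0    1 ]
R2 <- (1/5)*R2:  [    0     1  -4/5  |  -4/5   1/5     0 ]
R3 <- R3 - (-15)*R2:  [   0    0    4  |  -15    3    1 ]
R3 <- (1/4)*R3:  [     0      0      1  |  -15/4    3/4    1/4 ]
R1 <- R1 - (-5/3)*R3:  [      1       0       0  |  -71/12     5/4    5/12 ]
R2 <- R2 - (-4/5)*R3:  [     0      1      0  |  -19/5    4/5    1/5 ]
Right block of [I | A^{-1}] is the inverse:
[ -71/12  5/4  5/12 ]
[  -19/5  4/5   1/5 ]
[  -15/4  3/4   1/4 ]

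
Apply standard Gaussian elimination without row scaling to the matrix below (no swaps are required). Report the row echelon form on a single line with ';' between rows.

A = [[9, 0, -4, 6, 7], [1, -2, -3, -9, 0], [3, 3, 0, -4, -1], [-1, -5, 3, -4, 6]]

REF = [9 0 -4 6 7; 0 -2 -23/9 -29/3 -7/9; 0 0 -5/2 -41/2 -9/2; 0 0 0 -2363/45 -332/45]

Forward elimination:
R2 <- R2 - (1/9)*R1:  [     0     -2  -23/9  -29/3   -7/9 ]
R3 <- R3 - (1/3)*R1:  [     0      3    4/3     -6  -10/3 ]
R4 <- R4 - (-1/9)*R1:  [     0     -5   23/9  -10/3   61/9 ]
R3 <- R3 - (-3/2)*R2:  [     0      0   -5/2  -41/2   -9/2 ]
R4 <- R4 - (5/2)*R2:  [      0       0  161/18   125/6  157/18 ]
R4 <- R4 - (-161/45)*R3:  [        0         0         0  -2363/45   -332/45 ]
Row echelon form:
[ 9   0     -4         6        7 ]
[ 0  -2  -23/9     -29/3     -7/9 ]
[ 0   0   -5/2     -41/2     -9/2 ]
[ 0   0      0  -2363/45  -332/45 ]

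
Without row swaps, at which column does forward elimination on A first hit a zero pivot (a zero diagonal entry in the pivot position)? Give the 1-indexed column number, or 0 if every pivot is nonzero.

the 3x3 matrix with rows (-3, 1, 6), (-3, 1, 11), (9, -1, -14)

Naive forward elimination:
R2 <- R2 - (1)*R1:  [ 0  0  5 ]
R3 <- R3 - (-3)*R1:  [ 0  2  4 ]
Matrix at this point:
[ -3  1  6 ]
[  0  0  5 ]
[  0  2  4 ]
Pivot entry (2,2) is zero but row 3 has 2 in column 2 -> naive elimination stops; a row interchange (e.g. R2 <-> R3) would be required here.

first zero-pivot column = 2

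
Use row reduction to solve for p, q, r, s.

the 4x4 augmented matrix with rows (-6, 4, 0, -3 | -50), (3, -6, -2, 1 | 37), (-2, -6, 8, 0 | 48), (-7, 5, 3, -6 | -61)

Forward elimination on [A|b]:
R2 <- R2 - (-1/2)*R1:  [    0    -4    -2  -1/2    12 ]
R3 <- R3 - (1/3)*R1:  [     0  -22/3      8      1  194/3 ]
R4 <- R4 - (7/6)*R1:  [    0   1/3     3  -5/2  -8/3 ]
R3 <- R3 - (11/6)*R2:  [     0      0   35/3  23/12  128/3 ]
R4 <- R4 - (-1/12)*R2:  [      0       0    17/6  -61/24    -5/3 ]
R4 <- R4 - (17/70)*R3:  [        0         0         0  -421/140   -421/35 ]
Row echelon form:
[ -6   4     0        -3  |      -50 ]
[  0  -4    -2      -1/2  |       12 ]
[  0   0  35/3     23/12  |    128/3 ]
[  0   0     0  -421/140  |  -421/35 ]
Back-substitution:
s = (-421/35) / (-421/140) = 4
r = (128/3 - (23/12)*(4)) / (35/3) = 3
q = (12 - (-2)*(3) - (-1/2)*(4)) / -4 = -5
p = (-50 - (4)*(-5) - (-3)*(4)) / -6 = 3

(3, -5, 3, 4)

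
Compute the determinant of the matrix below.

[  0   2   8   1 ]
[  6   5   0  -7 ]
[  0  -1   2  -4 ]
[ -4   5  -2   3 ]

det(A) = 1904

Forward elimination:
R1 <-> R2   (pivot in column 1 was zero)
[  6   5   0  -7 ]
[  0   2   8   1 ]
[  0  -1   2  -4 ]
[ -4   5  -2   3 ]
R4 <- R4 - (-2/3)*R1:  [    0  25/3    -2  -5/3 ]
R3 <- R3 - (-1/2)*R2:  [    0     0     6  -7/2 ]
R4 <- R4 - (25/6)*R2:  [      0       0  -106/3   -35/6 ]
R4 <- R4 - (-53/9)*R3:  [      0       0       0  -238/9 ]
Upper-triangular form:
[ 6  5  0      -7 ]
[ 0  2  8       1 ]
[ 0  0  6    -7/2 ]
[ 0  0  0  -238/9 ]
det(A) = (-1)^1 * (6) * (2) * (6) * (-238/9) = 1904  (1 row swap -> sign -1)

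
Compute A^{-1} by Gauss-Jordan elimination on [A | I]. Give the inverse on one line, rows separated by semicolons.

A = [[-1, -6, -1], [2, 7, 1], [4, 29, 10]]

Gauss-Jordan on [A | I]:
R1 <- (1/-1)*R1:  [  1   6   1  |  -1   0   0 ]
R2 <- R2 - (2)*R1:  [  0  -5  -1  |   2   1   0 ]
R3 <- R3 - (4)*R1:  [ 0  5  6  |  4  0  1 ]
R2 <- (1/-5)*R2:  [    0     1   1/5  |  -2/5  -1/5     0 ]
R1 <- R1 - (6)*R2:  [    1     0  -1/5  |   7/5   6/5     0 ]
R3 <- R3 - (5)*R2:  [ 0  0  5  |  6  1  1 ]
R3 <- (1/5)*R3:  [   0    0    1  |  6/5  1/5  1/5 ]
R1 <- R1 - (-1/5)*R3:  [     1      0      0  |  41/25  31/25   1/25 ]
R2 <- R2 - (1/5)*R3:  [      0       1       0  |  -16/25   -6/25   -1/25 ]
Right block of [I | A^{-1}] is the inverse:
[  41/25  31/25   1/25 ]
[ -16/25  -6/25  -1/25 ]
[    6/5    1/5    1/5 ]

inverse = [41/25 31/25 1/25; -16/25 -6/25 -1/25; 6/5 1/5 1/5]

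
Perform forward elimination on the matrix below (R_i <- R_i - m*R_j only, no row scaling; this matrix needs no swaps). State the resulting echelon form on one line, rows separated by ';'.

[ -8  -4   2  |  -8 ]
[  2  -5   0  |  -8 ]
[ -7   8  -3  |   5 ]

REF = [-8 -4 2 -8; 0 -6 1/2 -10; 0 0 -91/24 -43/6]

Forward elimination:
R2 <- R2 - (-1/4)*R1:  [   0   -6  1/2  -10 ]
R3 <- R3 - (7/8)*R1:  [     0   23/2  -19/4     12 ]
R3 <- R3 - (-23/12)*R2:  [      0       0  -91/24   -43/6 ]
Row echelon form:
[ -8  -4       2  |     -8 ]
[  0  -6     1/2  |    -10 ]
[  0   0  -91/24  |  -43/6 ]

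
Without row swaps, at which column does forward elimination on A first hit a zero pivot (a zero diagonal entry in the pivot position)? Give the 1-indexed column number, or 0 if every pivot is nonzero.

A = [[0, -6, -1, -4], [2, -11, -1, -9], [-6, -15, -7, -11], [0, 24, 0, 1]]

first zero-pivot column = 1

Naive forward elimination:
Pivot entry (1,1) is zero but row 2 has 2 in column 1 -> naive elimination stops; a row interchange (e.g. R1 <-> R2) would be required here.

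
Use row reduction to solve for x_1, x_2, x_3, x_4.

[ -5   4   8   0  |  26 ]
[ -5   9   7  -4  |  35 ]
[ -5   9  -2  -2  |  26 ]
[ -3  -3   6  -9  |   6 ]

(-2, 2, 1, 0)

Forward elimination on [A|b]:
R2 <- R2 - (1)*R1:  [  0   5  -1  -4   9 ]
R3 <- R3 - (1)*R1:  [   0    5  -10   -2    0 ]
R4 <- R4 - (3/5)*R1:  [     0  -27/5    6/5     -9  -48/5 ]
R3 <- R3 - (1)*R2:  [  0   0  -9   2  -9 ]
R4 <- R4 - (-27/25)*R2:  [       0        0     3/25  -333/25     3/25 ]
R4 <- R4 - (-1/75)*R3:  [       0        0        0  -997/75        0 ]
Row echelon form:
[ -5  4   8        0  |  26 ]
[  0  5  -1       -4  |   9 ]
[  0  0  -9        2  |  -9 ]
[  0  0   0  -997/75  |   0 ]
Back-substitution:
x_4 = (0) / (-997/75) = 0
x_3 = (-9 - (2)*(0)) / -9 = 1
x_2 = (9 - (-1)*(1) - (-4)*(0)) / 5 = 2
x_1 = (26 - (4)*(2) - (8)*(1)) / -5 = -2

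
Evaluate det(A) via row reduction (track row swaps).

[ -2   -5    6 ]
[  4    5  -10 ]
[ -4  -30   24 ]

det(A) = 40

Forward elimination:
R2 <- R2 - (-2)*R1:  [  0  -5   2 ]
R3 <- R3 - (2)*R1:  [   0  -20   12 ]
R3 <- R3 - (4)*R2:  [ 0  0  4 ]
Upper-triangular form:
[ -2  -5  6 ]
[  0  -5  2 ]
[  0   0  4 ]
det(A) = (-1)^0 * (-2) * (-5) * (4) = 40  (0 row swaps -> sign +1)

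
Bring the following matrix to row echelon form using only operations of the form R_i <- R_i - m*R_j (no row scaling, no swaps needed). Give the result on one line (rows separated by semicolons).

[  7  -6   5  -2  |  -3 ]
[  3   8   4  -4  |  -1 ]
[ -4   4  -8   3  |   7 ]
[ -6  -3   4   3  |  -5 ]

REF = [7 -6 5 -2 -3; 0 74/7 13/7 -22/7 2/7; 0 0 -194/37 75/37 195/37; 0 0 0 1017/388 937/388]

Forward elimination:
R2 <- R2 - (3/7)*R1:  [     0   74/7   13/7  -22/7    2/7 ]
R3 <- R3 - (-4/7)*R1:  [     0    4/7  -36/7   13/7   37/7 ]
R4 <- R4 - (-6/7)*R1:  [     0  -57/7   58/7    9/7  -53/7 ]
R3 <- R3 - (2/37)*R2:  [       0        0  -194/37    75/37   195/37 ]
R4 <- R4 - (-57/74)*R2:  [       0        0   719/74   -42/37  -272/37 ]
R4 <- R4 - (-719/388)*R3:  [        0         0         0  1017/388   937/388 ]
Row echelon form:
[ 7    -6        5        -2  |       -3 ]
[ 0  74/7     13/7     -22/7  |      2/7 ]
[ 0     0  -194/37     75/37  |   195/37 ]
[ 0     0        0  1017/388  |  937/388 ]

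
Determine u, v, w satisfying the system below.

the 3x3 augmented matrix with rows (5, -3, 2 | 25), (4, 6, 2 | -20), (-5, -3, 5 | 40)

Forward elimination on [A|b]:
R2 <- R2 - (4/5)*R1:  [    0  42/5   2/5   -40 ]
R3 <- R3 - (-1)*R1:  [  0  -6   7  65 ]
R3 <- R3 - (-5/7)*R2:  [     0      0   51/7  255/7 ]
Row echelon form:
[ 5    -3     2  |     25 ]
[ 0  42/5   2/5  |    -40 ]
[ 0     0  51/7  |  255/7 ]
Back-substitution:
w = (255/7) / (51/7) = 5
v = (-40 - (2/5)*(5)) / (42/5) = -5
u = (25 - (-3)*(-5) - (2)*(5)) / 5 = 0

(0, -5, 5)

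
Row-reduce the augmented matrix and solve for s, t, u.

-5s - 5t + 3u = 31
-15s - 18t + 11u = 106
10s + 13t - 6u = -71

(-2, -3, 2)

Forward elimination on [A|b]:
R2 <- R2 - (3)*R1:  [  0  -3   2  13 ]
R3 <- R3 - (-2)*R1:  [  0   3   0  -9 ]
R3 <- R3 - (-1)*R2:  [ 0  0  2  4 ]
Row echelon form:
[ -5  -5  3  |  31 ]
[  0  -3  2  |  13 ]
[  0   0  2  |   4 ]
Back-substitution:
u = (4) / 2 = 2
t = (13 - (2)*(2)) / -3 = -3
s = (31 - (-5)*(-3) - (3)*(2)) / -5 = -2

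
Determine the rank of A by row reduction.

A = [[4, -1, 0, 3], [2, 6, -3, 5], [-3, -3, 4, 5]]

rank(A) = 3

Row reduction:
R2 <- R2 - (1/2)*R1:  [    0  13/2    -3   7/2 ]
R3 <- R3 - (-3/4)*R1:  [     0  -15/4      4   29/4 ]
R3 <- R3 - (-15/26)*R2:  [      0       0   59/26  241/26 ]
Row echelon form:
[ 4    -1      0       3 ]
[ 0  13/2     -3     7/2 ]
[ 0     0  59/26  241/26 ]
Nonzero rows / pivot columns: 3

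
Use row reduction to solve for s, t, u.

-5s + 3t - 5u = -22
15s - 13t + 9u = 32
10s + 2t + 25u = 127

(0, 1, 5)

Forward elimination on [A|b]:
R2 <- R2 - (-3)*R1:  [   0   -4   -6  -34 ]
R3 <- R3 - (-2)*R1:  [  0   8  15  83 ]
R3 <- R3 - (-2)*R2:  [  0   0   3  15 ]
Row echelon form:
[ -5   3  -5  |  -22 ]
[  0  -4  -6  |  -34 ]
[  0   0   3  |   15 ]
Back-substitution:
u = (15) / 3 = 5
t = (-34 - (-6)*(5)) / -4 = 1
s = (-22 - (3)*(1) - (-5)*(5)) / -5 = 0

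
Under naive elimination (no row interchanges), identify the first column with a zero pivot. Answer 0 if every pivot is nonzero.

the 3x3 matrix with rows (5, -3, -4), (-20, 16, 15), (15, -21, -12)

Naive forward elimination:
R2 <- R2 - (-4)*R1:  [  0   4  -1 ]
R3 <- R3 - (3)*R1:  [   0  -12    0 ]
R3 <- R3 - (-3)*R2:  [  0   0  -3 ]
All pivots nonzero; naive elimination completes without hitting a zero pivot.

first zero-pivot column = 0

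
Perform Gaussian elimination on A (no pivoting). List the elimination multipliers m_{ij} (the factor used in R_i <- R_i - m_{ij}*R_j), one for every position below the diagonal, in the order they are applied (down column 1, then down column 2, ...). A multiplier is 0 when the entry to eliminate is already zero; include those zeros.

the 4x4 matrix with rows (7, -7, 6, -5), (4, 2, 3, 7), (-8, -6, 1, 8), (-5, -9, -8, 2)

multipliers: 4/7, -8/7, -5/7, -7/3, -7/3, -11/16

Forward elimination:
R2 <- R2 - (4/7)*R1:  [    0     6  -3/7  69/7 ]
R3 <- R3 - (-8/7)*R1:  [    0   -14  55/7  16/7 ]
R4 <- R4 - (-5/7)*R1:  [     0    -14  -26/7  -11/7 ]
R3 <- R3 - (-7/3)*R2:  [     0      0   48/7  177/7 ]
R4 <- R4 - (-7/3)*R2:  [     0      0  -33/7  150/7 ]
R4 <- R4 - (-11/16)*R3:  [      0       0       0  621/16 ]
Multipliers (in order of application): m_{21} = 4/7, m_{31} = -8/7, m_{41} = -5/7, m_{32} = -7/3, m_{42} = -7/3, m_{43} = -11/16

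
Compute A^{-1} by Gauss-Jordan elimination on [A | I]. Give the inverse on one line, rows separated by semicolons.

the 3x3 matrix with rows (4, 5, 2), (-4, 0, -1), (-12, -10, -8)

inverse = [1/6 -1/3 1/12; 1/3 2/15 1/15; -2/3 1/3 -1/3]

Gauss-Jordan on [A | I]:
R1 <- (1/4)*R1:  [   1  5/4  1/2  |  1/4    0    0 ]
R2 <- R2 - (-4)*R1:  [ 0  5  1  |  1  1  0 ]
R3 <- R3 - (-12)*R1:  [  0   5  -2  |   3   0   1 ]
R2 <- (1/5)*R2:  [   0    1  1/5  |  1/5  1/5    0 ]
R1 <- R1 - (5/4)*R2:  [    1     0   1/4  |     0  -1/4     0 ]
R3 <- R3 - (5)*R2:  [  0   0  -3  |   2  -1   1 ]
R3 <- (1/-3)*R3:  [    0     0     1  |  -2/3   1/3  -1/3 ]
R1 <- R1 - (1/4)*R3:  [    1     0     0  |   1/6  -1/3  1/12 ]
R2 <- R2 - (1/5)*R3:  [    0     1     0  |   1/3  2/15  1/15 ]
Right block of [I | A^{-1}] is the inverse:
[  1/6  -1/3  1/12 ]
[  1/3  2/15  1/15 ]
[ -2/3   1/3  -1/3 ]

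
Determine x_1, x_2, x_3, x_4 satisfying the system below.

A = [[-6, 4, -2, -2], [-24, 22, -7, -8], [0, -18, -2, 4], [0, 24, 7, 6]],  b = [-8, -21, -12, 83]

Forward elimination on [A|b]:
R2 <- R2 - (4)*R1:  [  0   6   1   0  11 ]
R3 <- R3 - (-3)*R2:  [  0   0   1   4  21 ]
R4 <- R4 - (4)*R2:  [  0   0   3   6  39 ]
R4 <- R4 - (3)*R3:  [   0    0    0   -6  -24 ]
Row echelon form:
[ -6  4  -2  -2  |   -8 ]
[  0  6   1   0  |   11 ]
[  0  0   1   4  |   21 ]
[  0  0   0  -6  |  -24 ]
Back-substitution:
x_4 = (-24) / -6 = 4
x_3 = (21 - (4)*(4)) / 1 = 5
x_2 = (11 - (1)*(5)) / 6 = 1
x_1 = (-8 - (4)*(1) - (-2)*(5) - (-2)*(4)) / -6 = -1

(-1, 1, 5, 4)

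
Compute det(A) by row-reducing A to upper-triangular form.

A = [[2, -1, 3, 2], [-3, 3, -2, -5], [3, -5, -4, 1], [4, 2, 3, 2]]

det(A) = -220

Forward elimination:
R2 <- R2 - (-3/2)*R1:  [   0  3/2  5/2   -2 ]
R3 <- R3 - (3/2)*R1:  [     0   -7/2  -17/2     -2 ]
R4 <- R4 - (2)*R1:  [  0   4  -3  -2 ]
R3 <- R3 - (-7/3)*R2:  [     0      0   -8/3  -20/3 ]
R4 <- R4 - (8/3)*R2:  [     0      0  -29/3   10/3 ]
R4 <- R4 - (29/8)*R3:  [    0     0     0  55/2 ]
Upper-triangular form:
[ 2   -1     3      2 ]
[ 0  3/2   5/2     -2 ]
[ 0    0  -8/3  -20/3 ]
[ 0    0     0   55/2 ]
det(A) = (-1)^0 * (2) * (3/2) * (-8/3) * (55/2) = -220  (0 row swaps -> sign +1)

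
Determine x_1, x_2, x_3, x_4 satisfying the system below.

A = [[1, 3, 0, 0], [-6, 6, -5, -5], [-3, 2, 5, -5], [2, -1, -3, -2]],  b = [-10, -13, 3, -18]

Forward elimination on [A|b]:
R2 <- R2 - (-6)*R1:  [   0   24   -5   -5  -73 ]
R3 <- R3 - (-3)*R1:  [   0   11    5   -5  -27 ]
R4 <- R4 - (2)*R1:  [  0  -7  -3  -2   2 ]
R3 <- R3 - (11/24)*R2:  [      0       0  175/24  -65/24  155/24 ]
R4 <- R4 - (-7/24)*R2:  [       0        0  -107/24   -83/24  -463/24 ]
R4 <- R4 - (-107/175)*R3:  [       0        0        0  -179/35  -537/35 ]
Row echelon form:
[ 1   3       0        0  |      -10 ]
[ 0  24      -5       -5  |      -73 ]
[ 0   0  175/24   -65/24  |   155/24 ]
[ 0   0       0  -179/35  |  -537/35 ]
Back-substitution:
x_4 = (-537/35) / (-179/35) = 3
x_3 = (155/24 - (-65/24)*(3)) / (175/24) = 2
x_2 = (-73 - (-5)*(2) - (-5)*(3)) / 24 = -2
x_1 = (-10 - (3)*(-2)) / 1 = -4

(-4, -2, 2, 3)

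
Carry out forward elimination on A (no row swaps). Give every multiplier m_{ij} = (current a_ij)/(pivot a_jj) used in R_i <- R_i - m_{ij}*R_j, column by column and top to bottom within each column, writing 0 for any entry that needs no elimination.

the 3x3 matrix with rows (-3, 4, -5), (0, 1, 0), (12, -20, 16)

Forward elimination:
R2: entry in column 1 is already 0 -> m_{21} = 0 (no row operation needed)
R3 <- R3 - (-4)*R1:  [  0  -4  -4 ]
R3 <- R3 - (-4)*R2:  [  0   0  -4 ]
Multipliers (in order of application): m_{21} = 0, m_{31} = -4, m_{32} = -4

multipliers: 0, -4, -4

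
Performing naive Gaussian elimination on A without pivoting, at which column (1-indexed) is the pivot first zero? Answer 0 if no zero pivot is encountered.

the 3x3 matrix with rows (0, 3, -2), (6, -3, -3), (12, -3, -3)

first zero-pivot column = 1

Naive forward elimination:
Pivot entry (1,1) is zero but row 2 has 6 in column 1 -> naive elimination stops; a row interchange (e.g. R1 <-> R2) would be required here.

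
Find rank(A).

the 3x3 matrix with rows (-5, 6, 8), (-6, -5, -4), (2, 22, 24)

Row reduction:
R2 <- R2 - (6/5)*R1:  [     0  -61/5  -68/5 ]
R3 <- R3 - (-2/5)*R1:  [     0  122/5  136/5 ]
R3 <- R3 - (-2)*R2:  [ 0  0  0 ]
Row echelon form:
[ -5      6      8 ]
[  0  -61/5  -68/5 ]
[  0      0      0 ]
Nonzero rows / pivot columns: 2

rank(A) = 2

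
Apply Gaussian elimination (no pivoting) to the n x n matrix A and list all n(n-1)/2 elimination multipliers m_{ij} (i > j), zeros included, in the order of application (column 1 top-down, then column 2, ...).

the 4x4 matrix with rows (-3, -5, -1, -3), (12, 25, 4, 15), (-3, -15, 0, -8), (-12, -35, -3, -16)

multipliers: -4, 1, 4, -2, -3, 1

Forward elimination:
R2 <- R2 - (-4)*R1:  [ 0  5  0  3 ]
R3 <- R3 - (1)*R1:  [   0  -10    1   -5 ]
R4 <- R4 - (4)*R1:  [   0  -15    1   -4 ]
R3 <- R3 - (-2)*R2:  [ 0  0  1  1 ]
R4 <- R4 - (-3)*R2:  [ 0  0  1  5 ]
R4 <- R4 - (1)*R3:  [ 0  0  0  4 ]
Multipliers (in order of application): m_{21} = -4, m_{31} = 1, m_{41} = 4, m_{32} = -2, m_{42} = -3, m_{43} = 1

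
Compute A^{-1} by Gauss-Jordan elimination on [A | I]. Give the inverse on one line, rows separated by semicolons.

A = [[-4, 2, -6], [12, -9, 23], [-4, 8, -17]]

Gauss-Jordan on [A | I]:
R1 <- (1/-4)*R1:  [    1  -1/2   3/2  |  -1/4     0     0 ]
R2 <- R2 - (12)*R1:  [  0  -3   5  |   3   1   0 ]
R3 <- R3 - (-4)*R1:  [   0    6  -11  |   -1    0    1 ]
R2 <- (1/-3)*R2:  [    0     1  -5/3  |    -1  -1/3     0 ]
R1 <- R1 - (-1/2)*R2:  [    1     0   2/3  |  -3/4  -1/6     0 ]
R3 <- R3 - (6)*R2:  [  0   0  -1  |   5   2   1 ]
R3 <- (1/-1)*R3:  [  0   0   1  |  -5  -2  -1 ]
R1 <- R1 - (2/3)*R3:  [     1      0      0  |  31/12    7/6    2/3 ]
R2 <- R2 - (-5/3)*R3:  [     0      1      0  |  -28/3  -11/3   -5/3 ]
Right block of [I | A^{-1}] is the inverse:
[ 31/12    7/6   2/3 ]
[ -28/3  -11/3  -5/3 ]
[    -5     -2    -1 ]

inverse = [31/12 7/6 2/3; -28/3 -11/3 -5/3; -5 -2 -1]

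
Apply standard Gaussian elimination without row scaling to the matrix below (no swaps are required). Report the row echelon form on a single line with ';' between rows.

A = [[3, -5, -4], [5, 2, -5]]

Forward elimination:
R2 <- R2 - (5/3)*R1:  [    0  31/3   5/3 ]
Row echelon form:
[ 3    -5   -4 ]
[ 0  31/3  5/3 ]

REF = [3 -5 -4; 0 31/3 5/3]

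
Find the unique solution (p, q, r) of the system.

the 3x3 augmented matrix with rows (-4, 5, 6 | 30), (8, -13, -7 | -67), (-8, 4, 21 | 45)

(-1, 4, 1)

Forward elimination on [A|b]:
R2 <- R2 - (-2)*R1:  [  0  -3   5  -7 ]
R3 <- R3 - (2)*R1:  [   0   -6    9  -15 ]
R3 <- R3 - (2)*R2:  [  0   0  -1  -1 ]
Row echelon form:
[ -4   5   6  |  30 ]
[  0  -3   5  |  -7 ]
[  0   0  -1  |  -1 ]
Back-substitution:
r = (-1) / -1 = 1
q = (-7 - (5)*(1)) / -3 = 4
p = (30 - (5)*(4) - (6)*(1)) / -4 = -1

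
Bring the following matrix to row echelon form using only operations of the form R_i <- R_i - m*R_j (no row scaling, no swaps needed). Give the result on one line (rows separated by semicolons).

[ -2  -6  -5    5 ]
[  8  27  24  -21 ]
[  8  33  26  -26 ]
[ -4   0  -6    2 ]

Forward elimination:
R2 <- R2 - (-4)*R1:  [  0   3   4  -1 ]
R3 <- R3 - (-4)*R1:  [  0   9   6  -6 ]
R4 <- R4 - (2)*R1:  [  0  12   4  -8 ]
R3 <- R3 - (3)*R2:  [  0   0  -6  -3 ]
R4 <- R4 - (4)*R2:  [   0    0  -12   -4 ]
R4 <- R4 - (2)*R3:  [ 0  0  0  2 ]
Row echelon form:
[ -2  -6  -5   5 ]
[  0   3   4  -1 ]
[  0   0  -6  -3 ]
[  0   0   0   2 ]

REF = [-2 -6 -5 5; 0 3 4 -1; 0 0 -6 -3; 0 0 0 2]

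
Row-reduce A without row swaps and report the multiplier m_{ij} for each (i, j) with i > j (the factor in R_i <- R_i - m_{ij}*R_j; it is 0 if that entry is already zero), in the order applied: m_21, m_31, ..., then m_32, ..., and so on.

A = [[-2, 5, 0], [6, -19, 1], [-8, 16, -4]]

Forward elimination:
R2 <- R2 - (-3)*R1:  [  0  -4   1 ]
R3 <- R3 - (4)*R1:  [  0  -4  -4 ]
R3 <- R3 - (1)*R2:  [  0   0  -5 ]
Multipliers (in order of application): m_{21} = -3, m_{31} = 4, m_{32} = 1

multipliers: -3, 4, 1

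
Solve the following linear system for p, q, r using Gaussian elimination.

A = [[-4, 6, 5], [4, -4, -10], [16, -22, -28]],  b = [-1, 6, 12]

Forward elimination on [A|b]:
R2 <- R2 - (-1)*R1:  [  0   2  -5   5 ]
R3 <- R3 - (-4)*R1:  [  0   2  -8   8 ]
R3 <- R3 - (1)*R2:  [  0   0  -3   3 ]
Row echelon form:
[ -4  6   5  |  -1 ]
[  0  2  -5  |   5 ]
[  0  0  -3  |   3 ]
Back-substitution:
r = (3) / -3 = -1
q = (5 - (-5)*(-1)) / 2 = 0
p = (-1 - (6)*(0) - (5)*(-1)) / -4 = -1

(-1, 0, -1)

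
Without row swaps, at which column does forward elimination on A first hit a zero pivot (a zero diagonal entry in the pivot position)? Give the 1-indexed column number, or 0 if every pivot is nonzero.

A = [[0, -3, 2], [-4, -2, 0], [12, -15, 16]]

first zero-pivot column = 1

Naive forward elimination:
Pivot entry (1,1) is zero but row 2 has -4 in column 1 -> naive elimination stops; a row interchange (e.g. R1 <-> R2) would be required here.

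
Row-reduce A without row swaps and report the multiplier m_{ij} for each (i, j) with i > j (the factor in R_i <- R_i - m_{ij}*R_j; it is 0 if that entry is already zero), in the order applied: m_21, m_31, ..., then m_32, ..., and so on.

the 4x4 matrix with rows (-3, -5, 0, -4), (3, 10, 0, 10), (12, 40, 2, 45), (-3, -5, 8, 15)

Forward elimination:
R2 <- R2 - (-1)*R1:  [ 0  5  0  6 ]
R3 <- R3 - (-4)*R1:  [  0  20   2  29 ]
R4 <- R4 - (1)*R1:  [  0   0   8  19 ]
R3 <- R3 - (4)*R2:  [ 0  0  2  5 ]
R4: entry in column 2 is already 0 -> m_{42} = 0 (no row operation needed)
R4 <- R4 - (4)*R3:  [  0   0   0  -1 ]
Multipliers (in order of application): m_{21} = -1, m_{31} = -4, m_{41} = 1, m_{32} = 4, m_{42} = 0, m_{43} = 4

multipliers: -1, -4, 1, 4, 0, 4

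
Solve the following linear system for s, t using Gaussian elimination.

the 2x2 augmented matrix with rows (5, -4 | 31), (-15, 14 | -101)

(3, -4)

Forward elimination on [A|b]:
R2 <- R2 - (-3)*R1:  [  0   2  -8 ]
Row echelon form:
[ 5  -4  |  31 ]
[ 0   2  |  -8 ]
Back-substitution:
t = (-8) / 2 = -4
s = (31 - (-4)*(-4)) / 5 = 3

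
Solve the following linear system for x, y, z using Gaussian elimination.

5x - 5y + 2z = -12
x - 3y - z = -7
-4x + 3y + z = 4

(1, 3, -1)

Forward elimination on [A|b]:
R2 <- R2 - (1/5)*R1:  [     0     -2   -7/5  -23/5 ]
R3 <- R3 - (-4/5)*R1:  [     0     -1   13/5  -28/5 ]
R3 <- R3 - (1/2)*R2:  [      0       0   33/10  -33/10 ]
Row echelon form:
[ 5  -5      2  |     -12 ]
[ 0  -2   -7/5  |   -23/5 ]
[ 0   0  33/10  |  -33/10 ]
Back-substitution:
z = (-33/10) / (33/10) = -1
y = (-23/5 - (-7/5)*(-1)) / -2 = 3
x = (-12 - (-5)*(3) - (2)*(-1)) / 5 = 1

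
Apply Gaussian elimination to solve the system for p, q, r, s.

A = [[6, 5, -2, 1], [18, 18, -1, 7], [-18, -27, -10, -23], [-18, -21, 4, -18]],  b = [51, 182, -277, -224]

(5, 4, 1, 3)

Forward elimination on [A|b]:
R2 <- R2 - (3)*R1:  [  0   3   5   4  29 ]
R3 <- R3 - (-3)*R1:  [    0   -12   -16   -20  -124 ]
R4 <- R4 - (-3)*R1:  [   0   -6   -2  -15  -71 ]
R3 <- R3 - (-4)*R2:  [  0   0   4  -4  -8 ]
R4 <- R4 - (-2)*R2:  [   0    0    8   -7  -13 ]
R4 <- R4 - (2)*R3:  [ 0  0  0  1  3 ]
Row echelon form:
[ 6  5  -2   1  |  51 ]
[ 0  3   5   4  |  29 ]
[ 0  0   4  -4  |  -8 ]
[ 0  0   0   1  |   3 ]
Back-substitution:
s = (3) / 1 = 3
r = (-8 - (-4)*(3)) / 4 = 1
q = (29 - (5)*(1) - (4)*(3)) / 3 = 4
p = (51 - (5)*(4) - (-2)*(1) - (1)*(3)) / 6 = 5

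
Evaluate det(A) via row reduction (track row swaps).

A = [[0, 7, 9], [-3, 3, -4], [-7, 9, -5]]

det(A) = 37

Forward elimination:
R1 <-> R2   (pivot in column 1 was zero)
[ -3  3  -4 ]
[  0  7   9 ]
[ -7  9  -5 ]
R3 <- R3 - (7/3)*R1:  [    0     2  13/3 ]
R3 <- R3 - (2/7)*R2:  [     0      0  37/21 ]
Upper-triangular form:
[ -3  3     -4 ]
[  0  7      9 ]
[  0  0  37/21 ]
det(A) = (-1)^1 * (-3) * (7) * (37/21) = 37  (1 row swap -> sign -1)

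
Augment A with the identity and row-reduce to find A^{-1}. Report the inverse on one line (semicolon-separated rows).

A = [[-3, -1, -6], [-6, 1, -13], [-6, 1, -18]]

Gauss-Jordan on [A | I]:
R1 <- (1/-3)*R1:  [    1   1/3     2  |  -1/3     0     0 ]
R2 <- R2 - (-6)*R1:  [  0   3  -1  |  -2   1   0 ]
R3 <- R3 - (-6)*R1:  [  0   3  -6  |  -2   0   1 ]
R2 <- (1/3)*R2:  [    0     1  -1/3  |  -2/3   1/3     0 ]
R1 <- R1 - (1/3)*R2:  [    1     0  19/9  |  -1/9  -1/9     0 ]
R3 <- R3 - (3)*R2:  [  0   0  -5  |   0  -1   1 ]
R3 <- (1/-5)*R3:  [    0     0     1  |     0   1/5  -1/5 ]
R1 <- R1 - (19/9)*R3:  [     1      0      0  |   -1/9  -8/15  19/45 ]
R2 <- R2 - (-1/3)*R3:  [     0      1      0  |   -2/3    2/5  -1/15 ]
Right block of [I | A^{-1}] is the inverse:
[ -1/9  -8/15  19/45 ]
[ -2/3    2/5  -1/15 ]
[    0    1/5   -1/5 ]

inverse = [-1/9 -8/15 19/45; -2/3 2/5 -1/15; 0 1/5 -1/5]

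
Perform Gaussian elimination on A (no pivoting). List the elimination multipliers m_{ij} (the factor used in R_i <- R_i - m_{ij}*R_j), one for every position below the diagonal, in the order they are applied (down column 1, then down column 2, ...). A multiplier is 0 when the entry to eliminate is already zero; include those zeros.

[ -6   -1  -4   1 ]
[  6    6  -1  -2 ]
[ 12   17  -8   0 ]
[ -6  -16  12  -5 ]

Forward elimination:
R2 <- R2 - (-1)*R1:  [  0   5  -5  -1 ]
R3 <- R3 - (-2)*R1:  [   0   15  -16    2 ]
R4 <- R4 - (1)*R1:  [   0  -15   16   -6 ]
R3 <- R3 - (3)*R2:  [  0   0  -1   5 ]
R4 <- R4 - (-3)*R2:  [  0   0   1  -9 ]
R4 <- R4 - (-1)*R3:  [  0   0   0  -4 ]
Multipliers (in order of application): m_{21} = -1, m_{31} = -2, m_{41} = 1, m_{32} = 3, m_{42} = -3, m_{43} = -1

multipliers: -1, -2, 1, 3, -3, -1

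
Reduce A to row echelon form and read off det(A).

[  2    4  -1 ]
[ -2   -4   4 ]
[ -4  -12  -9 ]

det(A) = 24

Forward elimination:
R2 <- R2 - (-1)*R1:  [ 0  0  3 ]
R3 <- R3 - (-2)*R1:  [   0   -4  -11 ]
R2 <-> R3   (pivot in column 2 was zero)
[ 2   4   -1 ]
[ 0  -4  -11 ]
[ 0   0    3 ]
Upper-triangular form:
[ 2   4   -1 ]
[ 0  -4  -11 ]
[ 0   0    3 ]
det(A) = (-1)^1 * (2) * (-4) * (3) = 24  (1 row swap -> sign -1)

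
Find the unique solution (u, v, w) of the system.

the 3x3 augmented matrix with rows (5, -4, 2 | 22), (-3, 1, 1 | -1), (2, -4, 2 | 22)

(0, -4, 3)

Forward elimination on [A|b]:
R2 <- R2 - (-3/5)*R1:  [    0  -7/5  11/5  61/5 ]
R3 <- R3 - (2/5)*R1:  [     0  -12/5    6/5   66/5 ]
R3 <- R3 - (12/7)*R2:  [     0      0  -18/7  -54/7 ]
Row echelon form:
[ 5    -4      2  |     22 ]
[ 0  -7/5   11/5  |   61/5 ]
[ 0     0  -18/7  |  -54/7 ]
Back-substitution:
w = (-54/7) / (-18/7) = 3
v = (61/5 - (11/5)*(3)) / (-7/5) = -4
u = (22 - (-4)*(-4) - (2)*(3)) / 5 = 0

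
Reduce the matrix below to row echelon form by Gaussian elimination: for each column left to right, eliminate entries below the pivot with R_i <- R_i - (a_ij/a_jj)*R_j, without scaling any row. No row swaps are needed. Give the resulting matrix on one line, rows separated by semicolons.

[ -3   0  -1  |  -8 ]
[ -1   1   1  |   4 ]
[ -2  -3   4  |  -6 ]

Forward elimination:
R2 <- R2 - (1/3)*R1:  [    0     1   4/3  20/3 ]
R3 <- R3 - (2/3)*R1:  [    0    -3  14/3  -2/3 ]
R3 <- R3 - (-3)*R2:  [    0     0  26/3  58/3 ]
Row echelon form:
[ -3  0    -1  |    -8 ]
[  0  1   4/3  |  20/3 ]
[  0  0  26/3  |  58/3 ]

REF = [-3 0 -1 -8; 0 1 4/3 20/3; 0 0 26/3 58/3]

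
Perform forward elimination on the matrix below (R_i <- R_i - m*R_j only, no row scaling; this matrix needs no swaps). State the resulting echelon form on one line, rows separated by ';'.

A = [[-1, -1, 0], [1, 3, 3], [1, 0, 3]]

REF = [-1 -1 0; 0 2 3; 0 0 9/2]

Forward elimination:
R2 <- R2 - (-1)*R1:  [ 0  2  3 ]
R3 <- R3 - (-1)*R1:  [  0  -1   3 ]
R3 <- R3 - (-1/2)*R2:  [   0    0  9/2 ]
Row echelon form:
[ -1  -1    0 ]
[  0   2    3 ]
[  0   0  9/2 ]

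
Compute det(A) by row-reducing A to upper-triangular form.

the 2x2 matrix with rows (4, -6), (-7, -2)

det(A) = -50

Forward elimination:
R2 <- R2 - (-7/4)*R1:  [     0  -25/2 ]
Upper-triangular form:
[ 4     -6 ]
[ 0  -25/2 ]
det(A) = (-1)^0 * (4) * (-25/2) = -50  (0 row swaps -> sign +1)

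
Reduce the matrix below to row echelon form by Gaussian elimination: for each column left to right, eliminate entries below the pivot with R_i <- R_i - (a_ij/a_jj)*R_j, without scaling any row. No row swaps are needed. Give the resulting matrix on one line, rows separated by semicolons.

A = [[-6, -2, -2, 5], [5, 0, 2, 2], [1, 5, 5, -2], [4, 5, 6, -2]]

Forward elimination:
R2 <- R2 - (-5/6)*R1:  [    0  -5/3   1/3  37/6 ]
R3 <- R3 - (-1/6)*R1:  [    0  14/3  14/3  -7/6 ]
R4 <- R4 - (-2/3)*R1:  [    0  11/3  14/3   4/3 ]
R3 <- R3 - (-14/5)*R2:  [      0       0    28/5  161/10 ]
R4 <- R4 - (-11/5)*R2:  [      0       0    27/5  149/10 ]
R4 <- R4 - (27/28)*R3:  [    0     0     0  -5/8 ]
Row echelon form:
[ -6    -2    -2       5 ]
[  0  -5/3   1/3    37/6 ]
[  0     0  28/5  161/10 ]
[  0     0     0    -5/8 ]

REF = [-6 -2 -2 5; 0 -5/3 1/3 37/6; 0 0 28/5 161/10; 0 0 0 -5/8]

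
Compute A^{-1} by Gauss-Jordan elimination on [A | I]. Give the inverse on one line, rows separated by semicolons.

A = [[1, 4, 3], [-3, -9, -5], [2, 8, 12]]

inverse = [-34/9 -4/3 7/18; 13/9 1/3 -2/9; -1/3 0 1/6]

Gauss-Jordan on [A | I]:
R2 <- R2 - (-3)*R1:  [ 0  3  4  |  3  1  0 ]
R3 <- R3 - (2)*R1:  [  0   0   6  |  -2   0   1 ]
R2 <- (1/3)*R2:  [   0    1  4/3  |    1  1/3    0 ]
R1 <- R1 - (4)*R2:  [    1     0  -7/3  |    -3  -4/3     0 ]
R3 <- (1/6)*R3:  [    0     0     1  |  -1/3     0   1/6 ]
R1 <- R1 - (-7/3)*R3:  [     1      0      0  |  -34/9   -4/3   7/18 ]
R2 <- R2 - (4/3)*R3:  [    0     1     0  |  13/9   1/3  -2/9 ]
Right block of [I | A^{-1}] is the inverse:
[ -34/9  -4/3  7/18 ]
[  13/9   1/3  -2/9 ]
[  -1/3     0   1/6 ]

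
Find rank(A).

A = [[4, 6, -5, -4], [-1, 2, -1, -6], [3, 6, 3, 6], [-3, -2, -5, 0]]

rank(A) = 4

Row reduction:
R2 <- R2 - (-1/4)*R1:  [    0   7/2  -9/4    -7 ]
R3 <- R3 - (3/4)*R1:  [    0   3/2  27/4     9 ]
R4 <- R4 - (-3/4)*R1:  [     0    5/2  -35/4     -3 ]
R3 <- R3 - (3/7)*R2:  [    0     0  54/7    12 ]
R4 <- R4 - (5/7)*R2:  [     0      0  -50/7      2 ]
R4 <- R4 - (-25/27)*R3:  [     0      0      0  118/9 ]
Row echelon form:
[ 4    6    -5     -4 ]
[ 0  7/2  -9/4     -7 ]
[ 0    0  54/7     12 ]
[ 0    0     0  118/9 ]
Nonzero rows / pivot columns: 4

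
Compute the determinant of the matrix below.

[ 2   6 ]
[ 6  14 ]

det(A) = -8

Forward elimination:
R2 <- R2 - (3)*R1:  [  0  -4 ]
Upper-triangular form:
[ 2   6 ]
[ 0  -4 ]
det(A) = (-1)^0 * (2) * (-4) = -8  (0 row swaps -> sign +1)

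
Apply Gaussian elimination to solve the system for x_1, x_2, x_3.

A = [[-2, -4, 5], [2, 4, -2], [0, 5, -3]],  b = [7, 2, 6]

Forward elimination on [A|b]:
R2 <- R2 - (-1)*R1:  [ 0  0  3  9 ]
R2 <-> R3   (pivot in column 2 was zero)
[ -2  -4   5  7 ]
[  0   5  -3  6 ]
[  0   0   3  9 ]
Row echelon form:
[ -2  -4   5  |  7 ]
[  0   5  -3  |  6 ]
[  0   0   3  |  9 ]
Back-substitution:
x_3 = (9) / 3 = 3
x_2 = (6 - (-3)*(3)) / 5 = 3
x_1 = (7 - (-4)*(3) - (5)*(3)) / -2 = -2

(-2, 3, 3)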